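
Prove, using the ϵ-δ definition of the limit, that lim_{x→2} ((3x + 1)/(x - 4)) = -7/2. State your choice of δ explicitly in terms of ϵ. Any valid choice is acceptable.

Let ϵ > 0. We want δ > 0 with 0 < |x − 2| < δ ⇒ |(3x + 1)/(x - 4) + 7/2| < ϵ.
Combining over a common denominator, (3x + 1)/(x - 4) + 7/2 = [(3x + 1)·(-2) − 7·(x - 4)] / [(-2)·(x - 4)] = -13(x − 2) / ((-2)(x - 4)).
So |(3x + 1)/(x - 4) + 7/2| = 13|x − 2| / (2·|x − 4|).
Require δ ≤ 1, so |x − 4| ≥ |-2| − |x − 2| > 2 − 1 = 1.
Hence |(3x + 1)/(x - 4) + 7/2| < 13|x − 2|/(2·1) = (13/2)|x − 2|, which is < ϵ once |x − 2| < (2/13)ϵ.
Take δ = min(1, (2/13)ϵ). Then 0 < |x − 2| < δ forces both bounds, so |(3x + 1)/(x - 4) + 7/2| < ϵ.

δ = min(1, (2/13)ϵ)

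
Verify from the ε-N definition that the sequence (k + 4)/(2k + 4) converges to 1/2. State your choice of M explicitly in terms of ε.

Let ε > 0. For k ≥ 1, |(k + 4)/(2k + 4) − (1/2)| = |4|/(2(2k + 4)) = 4/(2(2k + 4)).
Since 2k + 4 ≥ 2k for k ≥ 1, this is ≤ 4/(2·2k) = 1/k.
So |(k + 4)/(2k + 4) − (1/2)| < ε whenever k > 1/ε.
Take M = 1/ε. If k > M then |(k + 4)/(2k + 4) − (1/2)| ≤ 1/k < ε.

M = 1/ε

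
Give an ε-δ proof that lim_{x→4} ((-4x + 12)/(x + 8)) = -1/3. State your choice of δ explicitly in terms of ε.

δ = min(6, (18/11)ε)

Fix ε > 0. We want δ > 0 with 0 < |x − 4| < δ ⇒ |(-4x + 12)/(x + 8) + 1/3| < ε.
Combining over a common denominator, (-4x + 12)/(x + 8) + 1/3 = [(-4x + 12)·12 − (-4)·(x + 8)] / [12·(x + 8)] = -44(x − 4) / (12(x + 8)).
So |(-4x + 12)/(x + 8) + 1/3| = 44|x − 4| / (12·|x + 8|).
Restrict δ ≤ 6. Then |x − 4| < 6 gives |x + 8| = |(x − 4) + 12| ≥ 12 − 6 = 6.
Hence |(-4x + 12)/(x + 8) + 1/3| < 44|x − 4|/(12·6) = (11/18)|x − 4|, which is < ε once |x − 4| < (18/11)ε.
Take δ = min(6, (18/11)ε). Then 0 < |x − 4| < δ forces both bounds, so |(-4x + 12)/(x + 8) + 1/3| < ε.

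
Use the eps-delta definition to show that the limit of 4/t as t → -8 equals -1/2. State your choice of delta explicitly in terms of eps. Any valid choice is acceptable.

delta = min(4, 8eps)

Let eps > 0 be given. We seek delta > 0 such that 0 < |t + 8| < delta implies |4/t + 1/2| < eps.
|4/t + 1/2| = 4·|-8 − t|/(8·|t|) = 4|t + 8|/(8|t|).
Restrict delta ≤ 4. Then |t + 8| < 4 gives |t| > 4, so 8|t| > 32.
Then |4/t + 1/2| < 4|t + 8|/32, which is < eps when |t + 8| < 8eps.
Take delta = min(4, 8eps). Then 0 < |t + 8| < delta gives both |t + 8| < 4 and |t + 8| < 8eps, so |4/t + 1/2| < eps.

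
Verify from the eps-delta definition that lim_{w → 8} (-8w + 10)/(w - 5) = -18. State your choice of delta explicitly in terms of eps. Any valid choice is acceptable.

Let eps > 0 be given. We want delta > 0 with 0 < |w − 8| < delta ⇒ |(-8w + 10)/(w - 5) + 18| < eps.
Combining over a common denominator, (-8w + 10)/(w - 5) + 18 = [(-8w + 10)·3 − (-54)·(w - 5)] / [3·(w - 5)] = 30(w − 8) / (3(w - 5)).
So |(-8w + 10)/(w - 5) + 18| = 30|w − 8| / (3·|w − 5|).
Require delta ≤ 3/2, so |w − 5| ≥ |3| − |w − 8| > 3 − 3/2 = 3/2.
Hence |(-8w + 10)/(w - 5) + 18| < 30|w − 8|/(3·(3/2)) = (20/3)|w − 8|, which is < eps once |w − 8| < (3/20)eps.
Take delta = min(3/2, (3/20)eps). Then 0 < |w − 8| < delta forces both bounds, so |(-8w + 10)/(w - 5) + 18| < eps.

delta = min(3/2, (3/20)eps)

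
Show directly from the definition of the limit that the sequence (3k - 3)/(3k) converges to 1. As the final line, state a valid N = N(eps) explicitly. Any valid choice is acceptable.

N = 1/eps

Fix eps > 0. For k ≥ 1, |(3k - 3)/(3k) − 1| = |-9|/(3(3k)) = 9/(3(3k)).
Since 3k ≥ 3k for k ≥ 1, this is ≤ 9/(3·3k) = 1/k.
So |(3k - 3)/(3k) − 1| < eps whenever k > 1/eps.
Take N = 1/eps. If k > N then |(3k - 3)/(3k) − 1| ≤ 1/k < eps.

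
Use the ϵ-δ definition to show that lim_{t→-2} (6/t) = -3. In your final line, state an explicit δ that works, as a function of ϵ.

Let ϵ > 0 be given. We seek δ > 0 such that 0 < |t + 2| < δ implies |6/t + 3| < ϵ.
|6/t + 3| = 6·|-2 − t|/(2·|t|) = 6|t + 2|/(2|t|).
Require δ ≤ 1 so that |t| > 2 − 1 = 1, hence 2|t| > 2.
Then |6/t + 3| < 6|t + 2|/2, which is < ϵ when |t + 2| < (1/3)ϵ.
Take δ = min(1, (1/3)ϵ). Then 0 < |t + 2| < δ gives both |t + 2| < 1 and |t + 2| < (1/3)ϵ, so |6/t + 3| < ϵ.

δ = min(1, (1/3)ϵ)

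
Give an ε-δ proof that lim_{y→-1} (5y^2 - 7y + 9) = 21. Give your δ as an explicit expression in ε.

δ = min(1, ε/22)

Suppose ε > 0. We want δ > 0 such that 0 < |y + 1| < δ implies |(5y^2 - 7y + 9) − 21| < ε.
(5y^2 - 7y + 9) − 21 = 5y^2 - 7y - 12 = (y + 1)(5y - 12).
So |(5y^2 - 7y + 9) − 21| = |y + 1|·|5y - 12|.
Assume first that |y + 1| < 1, so |y| < 2. Then |5y - 12| ≤ 5·2 + 12 = 22.
Hence |(5y^2 - 7y + 9) − 21| ≤ 22|y + 1| < ε provided |y + 1| < ε/22.
Choosing δ = min(1, ε/22) ensures both conditions, hence |(5y^2 - 7y + 9) − 21| < ε.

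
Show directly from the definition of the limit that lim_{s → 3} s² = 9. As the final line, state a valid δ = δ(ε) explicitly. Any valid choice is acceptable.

Fix ε > 0. We seek δ > 0 with 0 < |s − 3| < δ ⇒ |s² − 9| < ε.
Factor: s² − 9 = (s − 3)(s + 3), so |s² − 9| = |s − 3|·|s + 3|.
Restrict δ ≤ 2. Then |s − 3| < 2 gives |s| < 5, so by the triangle inequality |s + 3| ≤ 5 + 3 = 8.
Hence |s² − 9| ≤ 8|s − 3|, which is < ε once |s − 3| < ε/8.
Take δ = min(2, ε/8). If 0 < |s − 3| < δ then both bounds hold and |s² − 9| ≤ 8|s − 3| < 8·(ε/8) = ε.

δ = min(2, ε/8)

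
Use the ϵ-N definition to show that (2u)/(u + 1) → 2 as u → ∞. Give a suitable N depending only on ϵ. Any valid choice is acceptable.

Let ϵ > 0 be given. We seek N > 0 such that u > N implies |(2u)/(u + 1) − 2| < ϵ.
(2u)/(u + 1) − 2 = ((2u) − 2(u + 1)) / ((u + 1)) = -2/((u + 1)).
For u > 0 we have u + 1 > u, so |(2u)/(u + 1) − 2| = 2/((u + 1)) < 2/(u) = 2/u.
Thus |(2u)/(u + 1) − 2| < ϵ whenever u > 2/ϵ.
Take N = 2/ϵ. If u > N then |(2u)/(u + 1) − 2| < 2/u < ϵ.

N = 2/ϵ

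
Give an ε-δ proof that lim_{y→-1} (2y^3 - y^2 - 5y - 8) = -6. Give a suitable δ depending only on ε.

δ = min(1, ε/16)

Let ε > 0. We want δ > 0 such that 0 < |y + 1| < δ implies |(2y^3 - y^2 - 5y - 8) + 6| < ε.
(2y^3 - y^2 - 5y - 8) + 6 = 2y^3 - y^2 - 5y - 2 = (y + 1)(2y^2 - 3y - 2).
So |(2y^3 - y^2 - 5y - 8) + 6| = |y + 1|·|2y^2 - 3y - 2|.
Assume first that |y + 1| < 1, so |y| < 2. Then |2y^2 - 3y - 2| ≤ 2·2^2 + 3·2 + 2 = 16.
Hence |(2y^3 - y^2 - 5y - 8) + 6| ≤ 16|y + 1| < ε provided |y + 1| < ε/16.
Take δ = min(1, ε/16). Then 0 < |y + 1| < δ gives both |y + 1| < 1 and |y + 1| < ε/16, so |(2y^3 - y^2 - 5y - 8) + 6| < ε.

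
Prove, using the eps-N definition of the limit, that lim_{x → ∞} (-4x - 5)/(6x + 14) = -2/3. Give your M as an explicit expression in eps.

M = (13/18)/eps

Let eps > 0. We seek M > 0 such that x > M implies |(-4x - 5)/(6x + 14) + 2/3| < eps.
(-4x - 5)/(6x + 14) + 2/3 = (6(-4x - 5) − (-4)(6x + 14)) / (6(6x + 14)) = 26/(6(6x + 14)).
For x > 0 we have 6x + 14 > 6x, so |(-4x - 5)/(6x + 14) + 2/3| = 26/(6(6x + 14)) < 26/(6·6x) = (13/18)/x.
Thus |(-4x - 5)/(6x + 14) + 2/3| < eps whenever x > (13/18)/eps.
Take M = (13/18)/eps. If x > M then |(-4x - 5)/(6x + 14) + 2/3| < (13/18)/x < eps.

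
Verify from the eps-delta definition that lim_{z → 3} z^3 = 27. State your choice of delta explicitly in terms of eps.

delta = min(1, eps/37)

Let eps > 0 be given. We seek delta > 0 with 0 < |z − 3| < delta ⇒ |z^3 − 27| < eps.
Factor: z^3 − 27 = (z − 3)(z^2 + 3z + 9), so |z^3 − 27| = |z − 3|·|z^2 + 3z + 9|.
Restrict delta ≤ 1. Then |z − 3| < 1 gives |z| < 4, so by the triangle inequality |z^2 + 3z + 9| ≤ 4^2 + 3·4 + 9 = 37.
Hence |z^3 − 27| ≤ 37|z − 3|, which is < eps once |z − 3| < eps/37.
Take delta = min(1, eps/37). If 0 < |z − 3| < delta then both bounds hold and |z^3 − 27| ≤ 37|z − 3| < 37·(eps/37) = eps.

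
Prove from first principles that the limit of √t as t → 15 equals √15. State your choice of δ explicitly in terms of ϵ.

Fix ϵ > 0. We want δ > 0 such that 0 < |t − 15| < δ implies |√t − √15| < ϵ.
Rationalise: √t − √15 = (t − 15)/(√t + √15), so |√t − √15| = |t − 15|/(√t + √15).
Restrict δ ≤ 15 so that |t − 15| < 15 forces t > 0, and then √t + √15 > √15.
Hence |√t − √15| < |t − 15|/√15, which is < ϵ once |t − 15| < √15·ϵ.
Take δ = min(15, √15·ϵ). If 0 < |t − 15| < δ then t > 0 and |√t − √15| < |t − 15|/√15 < ϵ.

δ = min(15, √15·ϵ)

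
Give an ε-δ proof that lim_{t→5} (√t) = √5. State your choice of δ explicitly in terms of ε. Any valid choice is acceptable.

Let ε > 0. We want δ > 0 such that 0 < |t − 5| < δ implies |√t − √5| < ε.
Rationalise: √t − √5 = (t − 5)/(√t + √5), so |√t − √5| = |t − 5|/(√t + √5).
Restrict δ ≤ 5 so that |t − 5| < 5 forces t > 0, and then √t + √5 > √5.
Hence |√t − √5| < |t − 5|/√5, which is < ε once |t − 5| < √5·ε.
Take δ = min(5, √5·ε). If 0 < |t − 5| < δ then t > 0 and |√t − √5| < |t − 5|/√5 < ε.

δ = min(5, √5·ε)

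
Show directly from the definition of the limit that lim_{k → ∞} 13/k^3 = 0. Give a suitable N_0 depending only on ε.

N_0 = (13/ε)^{1/3}

Fix ε > 0. For k ≥ 1, |13/k^3 − 0| = 13/k^3.
13/k^3 < ε ⇔ k^3 > 13/ε ⇔ k > (13/ε)^{1/3}.
Take N_0 = (13/ε)^{1/3}. Then k > N_0 implies 13/k^3 < ε.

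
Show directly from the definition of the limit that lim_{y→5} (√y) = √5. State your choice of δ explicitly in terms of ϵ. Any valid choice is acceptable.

δ = min(5, √5·ϵ)

Suppose ϵ > 0. We want δ > 0 such that 0 < |y − 5| < δ implies |√y − √5| < ϵ.
Rationalise: √y − √5 = (y − 5)/(√y + √5), so |√y − √5| = |y − 5|/(√y + √5).
Restrict δ ≤ 5 so that |y − 5| < 5 forces y > 0, and then √y + √5 > √5.
Hence |√y − √5| < |y − 5|/√5, which is < ϵ once |y − 5| < √5·ϵ.
Take δ = min(5, √5·ϵ). If 0 < |y − 5| < δ then y > 0 and |√y − √5| < |y − 5|/√5 < ϵ.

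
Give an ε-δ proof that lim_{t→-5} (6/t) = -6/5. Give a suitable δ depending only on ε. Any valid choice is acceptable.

δ = min(5/2, (25/12)ε)

Suppose ε > 0. We seek δ > 0 such that 0 < |t + 5| < δ implies |6/t + 6/5| < ε.
|6/t + 6/5| = 6·|-5 − t|/(5·|t|) = 6|t + 5|/(5|t|).
Require δ ≤ 5/2 so that |t| > 5 − 5/2 = 5/2, hence 5|t| > 25/2.
Then |6/t + 6/5| < 6|t + 5|/(25/2), which is < ε when |t + 5| < (25/12)ε.
Take δ = min(5/2, (25/12)ε). Then 0 < |t + 5| < δ gives both |t + 5| < 5/2 and |t + 5| < (25/12)ε, so |6/t + 6/5| < ε.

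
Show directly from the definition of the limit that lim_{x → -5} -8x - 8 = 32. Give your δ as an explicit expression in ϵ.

Fix ϵ > 0. We need δ > 0 so that 0 < |x + 5| < δ implies |(-8x - 8) − 32| < ϵ.
|(-8x - 8) − 32| = |-8x - 40| = 8|x + 5|.
Thus it suffices that |x + 5| < ϵ/8.
Take δ = ϵ/8. If 0 < |x + 5| < δ then |(-8x - 8) − 32| = 8|x + 5| < 8·(ϵ/8) = ϵ.

δ = ϵ/8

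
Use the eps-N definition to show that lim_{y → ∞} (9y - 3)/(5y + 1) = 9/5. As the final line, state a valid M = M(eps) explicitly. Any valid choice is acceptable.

Fix eps > 0. We seek M > 0 such that y > M implies |(9y - 3)/(5y + 1) − (9/5)| < eps.
(9y - 3)/(5y + 1) − (9/5) = (5(9y - 3) − 9(5y + 1)) / (5(5y + 1)) = -24/(5(5y + 1)).
For y > 0 we have 5y + 1 > 5y, so |(9y - 3)/(5y + 1) − (9/5)| = 24/(5(5y + 1)) < 24/(5·5y) = (24/25)/y.
Thus |(9y - 3)/(5y + 1) − (9/5)| < eps whenever y > (24/25)/eps.
Take M = (24/25)/eps. If y > M then |(9y - 3)/(5y + 1) − (9/5)| < (24/25)/y < eps.

M = (24/25)/eps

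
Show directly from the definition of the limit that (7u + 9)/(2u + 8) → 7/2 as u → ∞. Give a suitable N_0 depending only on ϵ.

Fix ϵ > 0. We seek N_0 > 0 such that u > N_0 implies |(7u + 9)/(2u + 8) − (7/2)| < ϵ.
(7u + 9)/(2u + 8) − (7/2) = (2(7u + 9) − 7(2u + 8)) / (2(2u + 8)) = -38/(2(2u + 8)).
For u > 0 we have 2u + 8 > 2u, so |(7u + 9)/(2u + 8) − (7/2)| = 38/(2(2u + 8)) < 38/(2·2u) = (19/2)/u.
Thus |(7u + 9)/(2u + 8) − (7/2)| < ϵ whenever u > (19/2)/ϵ.
Take N_0 = (19/2)/ϵ. If u > N_0 then |(7u + 9)/(2u + 8) − (7/2)| < (19/2)/u < ϵ.

N_0 = (19/2)/ϵ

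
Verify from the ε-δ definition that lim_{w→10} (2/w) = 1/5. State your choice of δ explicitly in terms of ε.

δ = min(5, 25ε)

Let ε > 0. We seek δ > 0 such that 0 < |w − 10| < δ implies |2/w − (1/5)| < ε.
|2/w − (1/5)| = 2·|10 − w|/(10·|w|) = 2|w − 10|/(10|w|).
Restrict δ ≤ 5. Then |w − 10| < 5 gives |w| > 5, so 10|w| > 50.
Then |2/w − (1/5)| < 2|w − 10|/50, which is < ε when |w − 10| < 25ε.
Take δ = min(5, 25ε). Then 0 < |w − 10| < δ gives both |w − 10| < 5 and |w − 10| < 25ε, so |2/w − (1/5)| < ε.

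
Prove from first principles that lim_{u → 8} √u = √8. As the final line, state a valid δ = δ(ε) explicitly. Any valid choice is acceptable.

Fix ε > 0. We want δ > 0 such that 0 < |u − 8| < δ implies |√u − √8| < ε.
Multiplying by the conjugate, |√u − √8| = |u − 8|/(√u + √8).
Restrict δ ≤ 8 so that |u − 8| < 8 forces u > 0, and then √u + √8 > √8.
Hence |√u − √8| < |u − 8|/√8, which is < ε once |u − 8| < √8·ε.
Take δ = min(8, √8·ε). If 0 < |u − 8| < δ then u > 0 and |√u − √8| < |u − 8|/√8 < ε.

δ = min(8, √8·ε)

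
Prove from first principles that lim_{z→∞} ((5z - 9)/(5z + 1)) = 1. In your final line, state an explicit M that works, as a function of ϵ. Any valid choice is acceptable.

M = 2/ϵ

Let ϵ > 0 be given. We seek M > 0 such that z > M implies |(5z - 9)/(5z + 1) − 1| < ϵ.
(5z - 9)/(5z + 1) − 1 = (5(5z - 9) − 5(5z + 1)) / (5(5z + 1)) = -50/(5(5z + 1)).
For z > 0 we have 5z + 1 > 5z, so |(5z - 9)/(5z + 1) − 1| = 50/(5(5z + 1)) < 50/(5·5z) = 2/z.
Thus |(5z - 9)/(5z + 1) − 1| < ϵ whenever z > 2/ϵ.
Take M = 2/ϵ. If z > M then |(5z - 9)/(5z + 1) − 1| < 2/z < ϵ.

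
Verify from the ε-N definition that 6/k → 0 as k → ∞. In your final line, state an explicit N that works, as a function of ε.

Let ε > 0. For k ≥ 1, |6/k − 0| = 6/(k) ≤ 6/k.
We need 6/k < ε, i.e. k > 6/ε.
Take N = 6/ε. If k > N then |6/k| ≤ 6/k < ε.

N = 6/ε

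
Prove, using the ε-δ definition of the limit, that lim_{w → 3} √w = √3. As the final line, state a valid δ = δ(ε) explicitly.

δ = min(3, √3·ε)

Fix ε > 0. We want δ > 0 such that 0 < |w − 3| < δ implies |√w − √3| < ε.
Multiplying by the conjugate, |√w − √3| = |w − 3|/(√w + √3).
Restrict δ ≤ 3 so that |w − 3| < 3 forces w > 0, and then √w + √3 > √3.
Hence |√w − √3| < |w − 3|/√3, which is < ε once |w − 3| < √3·ε.
Take δ = min(3, √3·ε). If 0 < |w − 3| < δ then w > 0 and |√w − √3| < |w − 3|/√3 < ε.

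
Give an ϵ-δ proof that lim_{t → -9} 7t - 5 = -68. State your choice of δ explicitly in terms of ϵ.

Fix ϵ > 0. We need δ > 0 so that 0 < |t + 9| < δ implies |(7t - 5) + 68| < ϵ.
Since (7t - 5) + 68 = 7(t + 9), we have |(7t - 5) + 68| = 7|t + 9|.
So 7|t + 9| < ϵ exactly when |t + 9| < ϵ/7.
Choosing δ = ϵ/7 gives |(7t - 5) + 68| = 7|t + 9| < ϵ whenever |t + 9| < δ.

δ = ϵ/7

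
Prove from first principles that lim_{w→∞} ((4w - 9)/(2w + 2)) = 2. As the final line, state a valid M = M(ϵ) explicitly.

Fix ϵ > 0. We seek M > 0 such that w > M implies |(4w - 9)/(2w + 2) − 2| < ϵ.
(4w - 9)/(2w + 2) − 2 = (2(4w - 9) − 4(2w + 2)) / (2(2w + 2)) = -26/(2(2w + 2)).
For w > 0 we have 2w + 2 > 2w, so |(4w - 9)/(2w + 2) − 2| = 26/(2(2w + 2)) < 26/(2·2w) = (13/2)/w.
Thus |(4w - 9)/(2w + 2) − 2| < ϵ whenever w > (13/2)/ϵ.
Take M = (13/2)/ϵ. If w > M then |(4w - 9)/(2w + 2) − 2| < (13/2)/w < ϵ.

M = (13/2)/ϵ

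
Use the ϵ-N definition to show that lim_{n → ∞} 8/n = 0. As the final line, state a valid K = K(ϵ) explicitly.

K = 8/ϵ

Suppose ϵ > 0. For n ≥ 1, |8/n − 0| = 8/(n) ≤ 8/n.
We need 8/n < ϵ, i.e. n > 8/ϵ.
Take K = 8/ϵ. If n > K then |8/n| ≤ 8/n < ϵ.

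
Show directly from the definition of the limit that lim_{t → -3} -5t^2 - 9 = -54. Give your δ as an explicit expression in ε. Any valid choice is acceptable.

δ = min(1, ε/35)

Fix ε > 0. We want δ > 0 such that 0 < |t + 3| < δ implies |(-5t^2 - 9) + 54| < ε.
(-5t^2 - 9) + 54 = -5t^2 + 45 = (t + 3)(-5t + 15).
So |(-5t^2 - 9) + 54| = |t + 3|·|-5t + 15|.
Assume first that |t + 3| < 1, so |t| < 4. Then |-5t + 15| ≤ 5·4 + 15 = 35.
Hence |(-5t^2 - 9) + 54| ≤ 35|t + 3| < ε provided |t + 3| < ε/35.
Take δ = min(1, ε/35). Then 0 < |t + 3| < δ gives both |t + 3| < 1 and |t + 3| < ε/35, so |(-5t^2 - 9) + 54| < ε.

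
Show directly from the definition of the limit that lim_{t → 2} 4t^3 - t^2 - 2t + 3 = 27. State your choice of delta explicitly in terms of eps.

delta = min(1, eps/69)

Let eps > 0 be given. We want delta > 0 such that 0 < |t − 2| < delta implies |(4t^3 - t^2 - 2t + 3) − 27| < eps.
(4t^3 - t^2 - 2t + 3) − 27 = 4t^3 - t^2 - 2t - 24 = (t − 2)(4t^2 + 7t + 12).
So |(4t^3 - t^2 - 2t + 3) − 27| = |t − 2|·|4t^2 + 7t + 12|.
Require delta ≤ 1. Then |t − 2| < 1 gives |t| < 3, and by the triangle inequality |4t^2 + 7t + 12| ≤ 4·3^2 + 7·3 + 12 = 69.
Hence |(4t^3 - t^2 - 2t + 3) − 27| ≤ 69|t − 2| < eps provided |t − 2| < eps/69.
Choosing delta = min(1, eps/69) ensures both conditions, hence |(4t^3 - t^2 - 2t + 3) − 27| < eps.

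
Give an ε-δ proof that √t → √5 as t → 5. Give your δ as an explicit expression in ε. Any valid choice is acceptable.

δ = min(5, √5·ε)

Let ε > 0 be given. We want δ > 0 such that 0 < |t − 5| < δ implies |√t − √5| < ε.
Rationalise: √t − √5 = (t − 5)/(√t + √5), so |√t − √5| = |t − 5|/(√t + √5).
Restrict δ ≤ 5 so that |t − 5| < 5 forces t > 0, and then √t + √5 > √5.
Hence |√t − √5| < |t − 5|/√5, which is < ε once |t − 5| < √5·ε.
Take δ = min(5, √5·ε). If 0 < |t − 5| < δ then t > 0 and |√t − √5| < |t − 5|/√5 < ε.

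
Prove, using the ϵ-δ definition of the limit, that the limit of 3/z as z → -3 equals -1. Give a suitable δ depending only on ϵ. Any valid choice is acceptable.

Let ϵ > 0. We seek δ > 0 such that 0 < |z + 3| < δ implies |3/z + 1| < ϵ.
|3/z + 1| = 3·|-3 − z|/(3·|z|) = 3|z + 3|/(3|z|).
Restrict δ ≤ 3/2. Then |z + 3| < 3/2 gives |z| > 3/2, so 3|z| > 9/2.
Then |3/z + 1| < 3|z + 3|/(9/2), which is < ϵ when |z + 3| < (3/2)ϵ.
Take δ = min(3/2, (3/2)ϵ). Then 0 < |z + 3| < δ gives both |z + 3| < 3/2 and |z + 3| < (3/2)ϵ, so |3/z + 1| < ϵ.

δ = min(3/2, (3/2)ϵ)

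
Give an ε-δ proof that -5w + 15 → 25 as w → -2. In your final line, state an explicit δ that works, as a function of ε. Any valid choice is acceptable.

δ = ε/5

Suppose ε > 0. We need δ > 0 so that 0 < |w + 2| < δ implies |(-5w + 15) − 25| < ε.
Since (-5w + 15) − 25 = -5(w + 2), we have |(-5w + 15) − 25| = 5|w + 2|.
Thus it suffices that |w + 2| < ε/5.
Take δ = ε/5. If 0 < |w + 2| < δ then |(-5w + 15) − 25| = 5|w + 2| < 5·(ε/5) = ε.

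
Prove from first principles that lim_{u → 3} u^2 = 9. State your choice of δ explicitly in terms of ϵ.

Let ϵ > 0 be given. We seek δ > 0 with 0 < |u − 3| < δ ⇒ |u^2 − 9| < ϵ.
Factor: u^2 − 9 = (u − 3)(u + 3), so |u^2 − 9| = |u − 3|·|u + 3|.
Restrict δ ≤ 1. Then |u − 3| < 1 gives |u| < 4, so by the triangle inequality |u + 3| ≤ 4 + 3 = 7.
Hence |u^2 − 9| ≤ 7|u − 3|, which is < ϵ once |u − 3| < ϵ/7.
Take δ = min(1, ϵ/7). If 0 < |u − 3| < δ then both bounds hold and |u^2 − 9| ≤ 7|u − 3| < 7·(ϵ/7) = ϵ.

δ = min(1, ϵ/7)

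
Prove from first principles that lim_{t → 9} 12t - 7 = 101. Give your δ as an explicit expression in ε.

Suppose ε > 0. We need δ > 0 so that 0 < |t − 9| < δ implies |(12t - 7) − 101| < ε.
|(12t - 7) − 101| = |12t - 108| = 12|t − 9|.
So 12|t − 9| < ε exactly when |t − 9| < ε/12.
Take δ = ε/12. If 0 < |t − 9| < δ then |(12t - 7) − 101| = 12|t − 9| < 12·(ε/12) = ε.

δ = ε/12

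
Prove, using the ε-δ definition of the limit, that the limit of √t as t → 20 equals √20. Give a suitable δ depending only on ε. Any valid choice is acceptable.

δ = min(20, √20·ε)

Suppose ε > 0. We want δ > 0 such that 0 < |t − 20| < δ implies |√t − √20| < ε.
Multiplying by the conjugate, |√t − √20| = |t − 20|/(√t + √20).
Restrict δ ≤ 20 so that |t − 20| < 20 forces t > 0, and then √t + √20 > √20.
Hence |√t − √20| < |t − 20|/√20, which is < ε once |t − 20| < √20·ε.
Take δ = min(20, √20·ε). If 0 < |t − 20| < δ then t > 0 and |√t − √20| < |t − 20|/√20 < ε.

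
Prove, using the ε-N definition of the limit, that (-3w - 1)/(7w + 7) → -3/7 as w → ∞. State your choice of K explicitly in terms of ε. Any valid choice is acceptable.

Let ε > 0. We seek K > 0 such that w > K implies |(-3w - 1)/(7w + 7) + 3/7| < ε.
(-3w - 1)/(7w + 7) + 3/7 = (7(-3w - 1) − (-3)(7w + 7)) / (7(7w + 7)) = 14/(7(7w + 7)).
For w > 0 we have 7w + 7 > 7w, so |(-3w - 1)/(7w + 7) + 3/7| = 14/(7(7w + 7)) < 14/(7·7w) = (2/7)/w.
Thus |(-3w - 1)/(7w + 7) + 3/7| < ε whenever w > (2/7)/ε.
Take K = (2/7)/ε. If w > K then |(-3w - 1)/(7w + 7) + 3/7| < (2/7)/w < ε.

K = (2/7)/ε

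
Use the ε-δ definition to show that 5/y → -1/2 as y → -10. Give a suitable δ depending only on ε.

Let ε > 0 be given. We seek δ > 0 such that 0 < |y + 10| < δ implies |5/y + 1/2| < ε.
|5/y + 1/2| = 5·|-10 − y|/(10·|y|) = 5|y + 10|/(10|y|).
Restrict δ ≤ 5. Then |y + 10| < 5 gives |y| > 5, so 10|y| > 50.
Then |5/y + 1/2| < 5|y + 10|/50, which is < ε when |y + 10| < 10ε.
Take δ = min(5, 10ε). Then 0 < |y + 10| < δ gives both |y + 10| < 5 and |y + 10| < 10ε, so |5/y + 1/2| < ε.

δ = min(5, 10ε)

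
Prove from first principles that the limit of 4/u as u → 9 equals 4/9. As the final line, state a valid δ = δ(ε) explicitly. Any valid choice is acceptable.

Fix ε > 0. We seek δ > 0 such that 0 < |u − 9| < δ implies |4/u − (4/9)| < ε.
|4/u − (4/9)| = 4·|9 − u|/(9·|u|) = 4|u − 9|/(9|u|).
Require δ ≤ 9/2 so that |u| > 9 − 9/2 = 9/2, hence 9|u| > 81/2.
Then |4/u − (4/9)| < 4|u − 9|/(81/2), which is < ε when |u − 9| < (81/8)ε.
Take δ = min(9/2, (81/8)ε). Then 0 < |u − 9| < δ gives both |u − 9| < 9/2 and |u − 9| < (81/8)ε, so |4/u − (4/9)| < ε.

δ = min(9/2, (81/8)ε)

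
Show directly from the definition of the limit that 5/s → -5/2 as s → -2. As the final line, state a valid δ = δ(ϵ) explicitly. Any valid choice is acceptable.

δ = min(1, (2/5)ϵ)

Fix ϵ > 0. We seek δ > 0 such that 0 < |s + 2| < δ implies |5/s + 5/2| < ϵ.
|5/s + 5/2| = 5·|-2 − s|/(2·|s|) = 5|s + 2|/(2|s|).
Restrict δ ≤ 1. Then |s + 2| < 1 gives |s| > 1, so 2|s| > 2.
Then |5/s + 5/2| < 5|s + 2|/2, which is < ϵ when |s + 2| < (2/5)ϵ.
Take δ = min(1, (2/5)ϵ). Then 0 < |s + 2| < δ gives both |s + 2| < 1 and |s + 2| < (2/5)ϵ, so |5/s + 5/2| < ϵ.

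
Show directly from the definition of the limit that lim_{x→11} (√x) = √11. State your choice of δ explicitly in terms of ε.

δ = min(11, √11·ε)

Fix ε > 0. We want δ > 0 such that 0 < |x − 11| < δ implies |√x − √11| < ε.
Multiplying by the conjugate, |√x − √11| = |x − 11|/(√x + √11).
Restrict δ ≤ 11 so that |x − 11| < 11 forces x > 0, and then √x + √11 > √11.
Hence |√x − √11| < |x − 11|/√11, which is < ε once |x − 11| < √11·ε.
Take δ = min(11, √11·ε). If 0 < |x − 11| < δ then x > 0 and |√x − √11| < |x − 11|/√11 < ε.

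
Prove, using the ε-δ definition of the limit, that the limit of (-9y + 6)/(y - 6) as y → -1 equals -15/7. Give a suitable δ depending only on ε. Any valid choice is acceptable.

δ = min(7/2, (49/96)ε)

Let ε > 0. We want δ > 0 with 0 < |y + 1| < δ ⇒ |(-9y + 6)/(y - 6) + 15/7| < ε.
Combining over a common denominator, (-9y + 6)/(y - 6) + 15/7 = [(-9y + 6)·(-7) − 15·(y - 6)] / [(-7)·(y - 6)] = 48(y + 1) / ((-7)(y - 6)).
So |(-9y + 6)/(y - 6) + 15/7| = 48|y + 1| / (7·|y − 6|).
Restrict δ ≤ 7/2. Then |y + 1| < 7/2 gives |y − 6| = |(y + 1) + (-7)| ≥ 7 − 7/2 = 7/2.
Hence |(-9y + 6)/(y - 6) + 15/7| < 48|y + 1|/(7·(7/2)) = (96/49)|y + 1|, which is < ε once |y + 1| < (49/96)ε.
Take δ = min(7/2, (49/96)ε). Then 0 < |y + 1| < δ forces both bounds, so |(-9y + 6)/(y - 6) + 15/7| < ε.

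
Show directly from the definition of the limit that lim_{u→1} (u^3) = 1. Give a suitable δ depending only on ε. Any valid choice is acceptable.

δ = min(2, ε/13)

Let ε > 0. We seek δ > 0 with 0 < |u − 1| < δ ⇒ |u^3 − 1| < ε.
Factor: u^3 − 1 = (u − 1)(u^2 + u + 1), so |u^3 − 1| = |u − 1|·|u^2 + u + 1|.
Restrict δ ≤ 2. Then |u − 1| < 2 gives |u| < 3, so by the triangle inequality |u^2 + u + 1| ≤ 3^2 + 3 + 1 = 13.
Hence |u^3 − 1| ≤ 13|u − 1|, which is < ε once |u − 1| < ε/13.
Take δ = min(2, ε/13). If 0 < |u − 1| < δ then both bounds hold and |u^3 − 1| ≤ 13|u − 1| < 13·(ε/13) = ε.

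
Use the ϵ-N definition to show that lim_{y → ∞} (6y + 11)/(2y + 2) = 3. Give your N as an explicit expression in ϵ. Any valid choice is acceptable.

N = (5/2)/ϵ

Let ϵ > 0 be given. We seek N > 0 such that y > N implies |(6y + 11)/(2y + 2) − 3| < ϵ.
(6y + 11)/(2y + 2) − 3 = (2(6y + 11) − 6(2y + 2)) / (2(2y + 2)) = 10/(2(2y + 2)).
For y > 0 we have 2y + 2 > 2y, so |(6y + 11)/(2y + 2) − 3| = 10/(2(2y + 2)) < 10/(2·2y) = (5/2)/y.
Thus |(6y + 11)/(2y + 2) − 3| < ϵ whenever y > (5/2)/ϵ.
Take N = (5/2)/ϵ. If y > N then |(6y + 11)/(2y + 2) − 3| < (5/2)/y < ϵ.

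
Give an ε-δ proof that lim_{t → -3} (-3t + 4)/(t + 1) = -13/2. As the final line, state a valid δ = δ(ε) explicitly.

δ = min(1, (2/7)ε)

Let ε > 0 be given. We want δ > 0 with 0 < |t + 3| < δ ⇒ |(-3t + 4)/(t + 1) + 13/2| < ε.
Combining over a common denominator, (-3t + 4)/(t + 1) + 13/2 = [(-3t + 4)·(-2) − 13·(t + 1)] / [(-2)·(t + 1)] = -7(t + 3) / ((-2)(t + 1)).
So |(-3t + 4)/(t + 1) + 13/2| = 7|t + 3| / (2·|t + 1|).
Restrict δ ≤ 1. Then |t + 3| < 1 gives |t + 1| = |(t + 3) + (-2)| ≥ 2 − 1 = 1.
Hence |(-3t + 4)/(t + 1) + 13/2| < 7|t + 3|/(2·1) = (7/2)|t + 3|, which is < ε once |t + 3| < (2/7)ε.
Take δ = min(1, (2/7)ε). Then 0 < |t + 3| < δ forces both bounds, so |(-3t + 4)/(t + 1) + 13/2| < ε.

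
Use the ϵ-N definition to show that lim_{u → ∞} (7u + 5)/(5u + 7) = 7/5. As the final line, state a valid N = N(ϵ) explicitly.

N = (24/25)/ϵ

Fix ϵ > 0. We seek N > 0 such that u > N implies |(7u + 5)/(5u + 7) − (7/5)| < ϵ.
(7u + 5)/(5u + 7) − (7/5) = (5(7u + 5) − 7(5u + 7)) / (5(5u + 7)) = -24/(5(5u + 7)).
For u > 0 we have 5u + 7 > 5u, so |(7u + 5)/(5u + 7) − (7/5)| = 24/(5(5u + 7)) < 24/(5·5u) = (24/25)/u.
Thus |(7u + 5)/(5u + 7) − (7/5)| < ϵ whenever u > (24/25)/ϵ.
Take N = (24/25)/ϵ. If u > N then |(7u + 5)/(5u + 7) − (7/5)| < (24/25)/u < ϵ.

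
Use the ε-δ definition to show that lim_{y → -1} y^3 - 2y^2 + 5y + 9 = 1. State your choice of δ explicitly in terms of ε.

Fix ε > 0. We want δ > 0 such that 0 < |y + 1| < δ implies |(y^3 - 2y^2 + 5y + 9) − 1| < ε.
(y^3 - 2y^2 + 5y + 9) − 1 = y^3 - 2y^2 + 5y + 8 = (y + 1)(y^2 - 3y + 8).
So |(y^3 - 2y^2 + 5y + 9) − 1| = |y + 1|·|y^2 - 3y + 8|.
Require δ ≤ 1. Then |y + 1| < 1 gives |y| < 2, and by the triangle inequality |y^2 - 3y + 8| ≤ 2^2 + 3·2 + 8 = 18.
Hence |(y^3 - 2y^2 + 5y + 9) − 1| ≤ 18|y + 1| < ε provided |y + 1| < ε/18.
Choosing δ = min(1, ε/18) ensures both conditions, hence |(y^3 - 2y^2 + 5y + 9) − 1| < ε.

δ = min(1, ε/18)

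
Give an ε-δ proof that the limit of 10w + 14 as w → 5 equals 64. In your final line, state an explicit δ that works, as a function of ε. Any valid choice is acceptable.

δ = ε/10

Suppose ε > 0. We need δ > 0 so that 0 < |w − 5| < δ implies |(10w + 14) − 64| < ε.
|(10w + 14) − 64| = |10w - 50| = 10|w − 5|.
So 10|w − 5| < ε exactly when |w − 5| < ε/10.
Choosing δ = ε/10 gives |(10w + 14) − 64| = 10|w − 5| < ε whenever |w − 5| < δ.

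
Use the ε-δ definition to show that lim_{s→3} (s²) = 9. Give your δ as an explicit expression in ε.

δ = min(2, ε/8)

Suppose ε > 0. We seek δ > 0 with 0 < |s − 3| < δ ⇒ |s² − 9| < ε.
Factor: s² − 9 = (s − 3)(s + 3), so |s² − 9| = |s − 3|·|s + 3|.
Restrict δ ≤ 2. Then |s − 3| < 2 gives |s| < 5, so by the triangle inequality |s + 3| ≤ 5 + 3 = 8.
Hence |s² − 9| ≤ 8|s − 3|, which is < ε once |s − 3| < ε/8.
Take δ = min(2, ε/8). If 0 < |s − 3| < δ then both bounds hold and |s² − 9| ≤ 8|s − 3| < 8·(ε/8) = ε.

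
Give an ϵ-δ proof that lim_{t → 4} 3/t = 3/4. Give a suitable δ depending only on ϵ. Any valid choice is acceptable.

δ = min(2, (8/3)ϵ)

Let ϵ > 0 be given. We seek δ > 0 such that 0 < |t − 4| < δ implies |3/t − (3/4)| < ϵ.
|3/t − (3/4)| = 3·|4 − t|/(4·|t|) = 3|t − 4|/(4|t|).
Restrict δ ≤ 2. Then |t − 4| < 2 gives |t| > 2, so 4|t| > 8.
Then |3/t − (3/4)| < 3|t − 4|/8, which is < ϵ when |t − 4| < (8/3)ϵ.
Take δ = min(2, (8/3)ϵ). Then 0 < |t − 4| < δ gives both |t − 4| < 2 and |t − 4| < (8/3)ϵ, so |3/t − (3/4)| < ϵ.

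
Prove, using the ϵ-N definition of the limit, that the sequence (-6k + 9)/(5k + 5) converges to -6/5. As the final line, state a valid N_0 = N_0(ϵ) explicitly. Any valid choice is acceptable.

Let ϵ > 0 be given. For k ≥ 1, |(-6k + 9)/(5k + 5) + 6/5| = |75|/(5(5k + 5)) = 75/(5(5k + 5)).
Since 5k + 5 ≥ 5k for k ≥ 1, this is ≤ 75/(5·5k) = 3/k.
So |(-6k + 9)/(5k + 5) + 6/5| < ϵ whenever k > 3/ϵ.
Take N_0 = 3/ϵ. If k > N_0 then |(-6k + 9)/(5k + 5) + 6/5| ≤ 3/k < ϵ.

N_0 = 3/ϵ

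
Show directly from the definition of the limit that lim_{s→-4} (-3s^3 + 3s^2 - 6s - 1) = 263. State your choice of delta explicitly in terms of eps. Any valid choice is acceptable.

Suppose eps > 0. We want delta > 0 such that 0 < |s + 4| < delta implies |(-3s^3 + 3s^2 - 6s - 1) − 263| < eps.
(-3s^3 + 3s^2 - 6s - 1) − 263 = -3s^3 + 3s^2 - 6s - 264 = (s + 4)(-3s^2 + 15s - 66).
So |(-3s^3 + 3s^2 - 6s - 1) − 263| = |s + 4|·|-3s^2 + 15s - 66|.
Require delta ≤ 2. Then |s + 4| < 2 gives |s| < 6, and by the triangle inequality |-3s^2 + 15s - 66| ≤ 3·6^2 + 15·6 + 66 = 264.
Hence |(-3s^3 + 3s^2 - 6s - 1) − 263| ≤ 264|s + 4| < eps provided |s + 4| < eps/264.
Take delta = min(2, eps/264). Then 0 < |s + 4| < delta gives both |s + 4| < 2 and |s + 4| < eps/264, so |(-3s^3 + 3s^2 - 6s - 1) − 263| < eps.

delta = min(2, eps/264)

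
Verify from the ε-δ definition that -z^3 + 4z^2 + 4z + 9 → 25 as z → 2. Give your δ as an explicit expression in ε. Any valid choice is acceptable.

Let ε > 0. We want δ > 0 such that 0 < |z − 2| < δ implies |(-z^3 + 4z^2 + 4z + 9) − 25| < ε.
(-z^3 + 4z^2 + 4z + 9) − 25 = -z^3 + 4z^2 + 4z - 16 = (z − 2)(-z^2 + 2z + 8).
So |(-z^3 + 4z^2 + 4z + 9) − 25| = |z − 2|·|-z^2 + 2z + 8|.
Assume first that |z − 2| < 1, so |z| < 3. Then |-z^2 + 2z + 8| ≤ 3^2 + 2·3 + 8 = 23.
Hence |(-z^3 + 4z^2 + 4z + 9) − 25| ≤ 23|z − 2| < ε provided |z − 2| < ε/23.
Take δ = min(1, ε/23). Then 0 < |z − 2| < δ gives both |z − 2| < 1 and |z − 2| < ε/23, so |(-z^3 + 4z^2 + 4z + 9) − 25| < ε.

δ = min(1, ε/23)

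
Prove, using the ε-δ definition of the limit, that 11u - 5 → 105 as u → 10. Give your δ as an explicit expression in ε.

Let ε > 0. We need δ > 0 so that 0 < |u − 10| < δ implies |(11u - 5) − 105| < ε.
|(11u - 5) − 105| = |11u - 110| = 11|u − 10|.
Thus it suffices that |u − 10| < ε/11.
Take δ = ε/11. If 0 < |u − 10| < δ then |(11u - 5) − 105| = 11|u − 10| < 11·(ε/11) = ε.

δ = ε/11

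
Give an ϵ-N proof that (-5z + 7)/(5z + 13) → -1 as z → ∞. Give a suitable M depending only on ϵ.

Let ϵ > 0. We seek M > 0 such that z > M implies |(-5z + 7)/(5z + 13) + 1| < ϵ.
(-5z + 7)/(5z + 13) + 1 = (5(-5z + 7) − (-5)(5z + 13)) / (5(5z + 13)) = 100/(5(5z + 13)).
For z > 0 we have 5z + 13 > 5z, so |(-5z + 7)/(5z + 13) + 1| = 100/(5(5z + 13)) < 100/(5·5z) = 4/z.
Thus |(-5z + 7)/(5z + 13) + 1| < ϵ whenever z > 4/ϵ.
Take M = 4/ϵ. If z > M then |(-5z + 7)/(5z + 13) + 1| < 4/z < ϵ.

M = 4/ϵ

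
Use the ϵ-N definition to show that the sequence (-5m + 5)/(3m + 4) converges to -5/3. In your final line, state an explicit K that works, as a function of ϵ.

Let ϵ > 0 be given. For m ≥ 1, |(-5m + 5)/(3m + 4) + 5/3| = |35|/(3(3m + 4)) = 35/(3(3m + 4)).
Since 3m + 4 ≥ 3m for m ≥ 1, this is ≤ 35/(3·3m) = (35/9)/m.
So |(-5m + 5)/(3m + 4) + 5/3| < ϵ whenever m > (35/9)/ϵ.
Take K = (35/9)/ϵ. If m > K then |(-5m + 5)/(3m + 4) + 5/3| ≤ (35/9)/m < ϵ.

K = (35/9)/ϵ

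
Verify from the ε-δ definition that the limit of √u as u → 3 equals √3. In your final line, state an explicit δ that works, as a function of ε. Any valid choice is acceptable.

δ = min(3, √3·ε)

Let ε > 0. We want δ > 0 such that 0 < |u − 3| < δ implies |√u − √3| < ε.
Multiplying by the conjugate, |√u − √3| = |u − 3|/(√u + √3).
Restrict δ ≤ 3 so that |u − 3| < 3 forces u > 0, and then √u + √3 > √3.
Hence |√u − √3| < |u − 3|/√3, which is < ε once |u − 3| < √3·ε.
Take δ = min(3, √3·ε). If 0 < |u − 3| < δ then u > 0 and |√u − √3| < |u − 3|/√3 < ε.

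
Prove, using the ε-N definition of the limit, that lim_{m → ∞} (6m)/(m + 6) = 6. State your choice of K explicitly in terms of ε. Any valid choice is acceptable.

K = 36/ε

Let ε > 0. For m ≥ 1, |(6m)/(m + 6) − 6| = |-36|/((m + 6)) = 36/((m + 6)).
Since m + 6 ≥ m for m ≥ 1, this is ≤ 36/(m) = 36/m.
So |(6m)/(m + 6) − 6| < ε whenever m > 36/ε.
Take K = 36/ε. If m > K then |(6m)/(m + 6) − 6| ≤ 36/m < ε.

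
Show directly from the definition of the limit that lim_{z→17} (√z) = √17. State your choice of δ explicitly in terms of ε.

δ = min(17, √17·ε)

Let ε > 0. We want δ > 0 such that 0 < |z − 17| < δ implies |√z − √17| < ε.
Multiplying by the conjugate, |√z − √17| = |z − 17|/(√z + √17).
Restrict δ ≤ 17 so that |z − 17| < 17 forces z > 0, and then √z + √17 > √17.
Hence |√z − √17| < |z − 17|/√17, which is < ε once |z − 17| < √17·ε.
Take δ = min(17, √17·ε). If 0 < |z − 17| < δ then z > 0 and |√z − √17| < |z − 17|/√17 < ε.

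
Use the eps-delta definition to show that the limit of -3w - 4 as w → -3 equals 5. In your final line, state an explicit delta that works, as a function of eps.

Let eps > 0. We need delta > 0 so that 0 < |w + 3| < delta implies |(-3w - 4) − 5| < eps.
|(-3w - 4) − 5| = |-3w - 9| = 3|w + 3|.
So 3|w + 3| < eps exactly when |w + 3| < eps/3.
Take delta = eps/3. If 0 < |w + 3| < delta then |(-3w - 4) − 5| = 3|w + 3| < 3·(eps/3) = eps.

delta = eps/3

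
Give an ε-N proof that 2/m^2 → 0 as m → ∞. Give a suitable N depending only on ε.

N = (2/ε)^{1/2}

Suppose ε > 0. For m ≥ 1, |2/m^2 − 0| = 2/m^2.
2/m^2 < ε ⇔ m^2 > 2/ε ⇔ m > (2/ε)^{1/2}.
Take N = (2/ε)^{1/2}. Then m > N implies 2/m^2 < ε.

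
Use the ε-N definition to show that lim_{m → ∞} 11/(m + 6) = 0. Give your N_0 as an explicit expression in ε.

N_0 = 11/ε

Let ε > 0 be given. For m ≥ 1, |11/(m + 6) − 0| = 11/(m + 6) ≤ 11/m.
We need 11/m < ε, i.e. m > 11/ε.
Take N_0 = 11/ε. If m > N_0 then |11/(m + 6)| ≤ 11/m < ε.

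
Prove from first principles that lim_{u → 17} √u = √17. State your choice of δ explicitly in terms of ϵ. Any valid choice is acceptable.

Let ϵ > 0. We want δ > 0 such that 0 < |u − 17| < δ implies |√u − √17| < ϵ.
Multiplying by the conjugate, |√u − √17| = |u − 17|/(√u + √17).
Restrict δ ≤ 17 so that |u − 17| < 17 forces u > 0, and then √u + √17 > √17.
Hence |√u − √17| < |u − 17|/√17, which is < ϵ once |u − 17| < √17·ϵ.
Take δ = min(17, √17·ϵ). If 0 < |u − 17| < δ then u > 0 and |√u − √17| < |u − 17|/√17 < ϵ.

δ = min(17, √17·ϵ)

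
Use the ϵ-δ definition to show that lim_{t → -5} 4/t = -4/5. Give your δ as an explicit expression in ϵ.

δ = min(5/2, (25/8)ϵ)

Fix ϵ > 0. We seek δ > 0 such that 0 < |t + 5| < δ implies |4/t + 4/5| < ϵ.
|4/t + 4/5| = 4·|-5 − t|/(5·|t|) = 4|t + 5|/(5|t|).
Require δ ≤ 5/2 so that |t| > 5 − 5/2 = 5/2, hence 5|t| > 25/2.
Then |4/t + 4/5| < 4|t + 5|/(25/2), which is < ϵ when |t + 5| < (25/8)ϵ.
Take δ = min(5/2, (25/8)ϵ). Then 0 < |t + 5| < δ gives both |t + 5| < 5/2 and |t + 5| < (25/8)ϵ, so |4/t + 4/5| < ϵ.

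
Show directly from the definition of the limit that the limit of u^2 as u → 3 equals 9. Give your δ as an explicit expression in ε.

Let ε > 0. We seek δ > 0 with 0 < |u − 3| < δ ⇒ |u^2 − 9| < ε.
Factor: u^2 − 9 = (u − 3)(u + 3), so |u^2 − 9| = |u − 3|·|u + 3|.
Restrict δ ≤ 1. Then |u − 3| < 1 gives |u| < 4, so by the triangle inequality |u + 3| ≤ 4 + 3 = 7.
Hence |u^2 − 9| ≤ 7|u − 3|, which is < ε once |u − 3| < ε/7.
Take δ = min(1, ε/7). If 0 < |u − 3| < δ then both bounds hold and |u^2 − 9| ≤ 7|u − 3| < 7·(ε/7) = ε.

δ = min(1, ε/7)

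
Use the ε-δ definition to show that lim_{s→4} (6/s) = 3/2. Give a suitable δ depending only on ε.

Fix ε > 0. We seek δ > 0 such that 0 < |s − 4| < δ implies |6/s − (3/2)| < ε.
|6/s − (3/2)| = 6·|4 − s|/(4·|s|) = 6|s − 4|/(4|s|).
Restrict δ ≤ 2. Then |s − 4| < 2 gives |s| > 2, so 4|s| > 8.
Then |6/s − (3/2)| < 6|s − 4|/8, which is < ε when |s − 4| < (4/3)ε.
Take δ = min(2, (4/3)ε). Then 0 < |s − 4| < δ gives both |s − 4| < 2 and |s − 4| < (4/3)ε, so |6/s − (3/2)| < ε.

δ = min(2, (4/3)ε)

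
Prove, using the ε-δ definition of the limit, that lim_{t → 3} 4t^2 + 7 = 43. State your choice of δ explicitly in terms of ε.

Fix ε > 0. We want δ > 0 such that 0 < |t − 3| < δ implies |(4t^2 + 7) − 43| < ε.
(4t^2 + 7) − 43 = 4t^2 - 36 = (t − 3)(4t + 12).
So |(4t^2 + 7) − 43| = |t − 3|·|4t + 12|.
Assume first that |t − 3| < 2, so |t| < 5. Then |4t + 12| ≤ 4·5 + 12 = 32.
Hence |(4t^2 + 7) − 43| ≤ 32|t − 3| < ε provided |t − 3| < ε/32.
Choosing δ = min(2, ε/32) ensures both conditions, hence |(4t^2 + 7) − 43| < ε.

δ = min(2, ε/32)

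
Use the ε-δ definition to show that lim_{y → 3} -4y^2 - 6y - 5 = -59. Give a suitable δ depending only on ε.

δ = min(2, ε/38)

Suppose ε > 0. We want δ > 0 such that 0 < |y − 3| < δ implies |(-4y^2 - 6y - 5) + 59| < ε.
(-4y^2 - 6y - 5) + 59 = -4y^2 - 6y + 54 = (y − 3)(-4y - 18).
So |(-4y^2 - 6y - 5) + 59| = |y − 3|·|-4y - 18|.
Assume first that |y − 3| < 2, so |y| < 5. Then |-4y - 18| ≤ 4·5 + 18 = 38.
Hence |(-4y^2 - 6y - 5) + 59| ≤ 38|y − 3| < ε provided |y − 3| < ε/38.
Choosing δ = min(2, ε/38) ensures both conditions, hence |(-4y^2 - 6y - 5) + 59| < ε.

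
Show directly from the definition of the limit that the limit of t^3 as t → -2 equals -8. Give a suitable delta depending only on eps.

Suppose eps > 0. We seek delta > 0 with 0 < |t + 2| < delta ⇒ |t^3 + 8| < eps.
Factor: t^3 + 8 = (t + 2)(t^2 - 2t + 4), so |t^3 + 8| = |t + 2|·|t^2 - 2t + 4|.
Restrict delta ≤ 1. Then |t + 2| < 1 gives |t| < 3, so by the triangle inequality |t^2 - 2t + 4| ≤ 3^2 + 2·3 + 4 = 19.
Hence |t^3 + 8| ≤ 19|t + 2|, which is < eps once |t + 2| < eps/19.
Take delta = min(1, eps/19). If 0 < |t + 2| < delta then both bounds hold and |t^3 + 8| ≤ 19|t + 2| < 19·(eps/19) = eps.

delta = min(1, eps/19)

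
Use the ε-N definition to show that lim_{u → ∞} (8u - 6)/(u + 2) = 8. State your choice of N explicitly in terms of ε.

N = 22/ε

Fix ε > 0. We seek N > 0 such that u > N implies |(8u - 6)/(u + 2) − 8| < ε.
(8u - 6)/(u + 2) − 8 = ((8u - 6) − 8(u + 2)) / ((u + 2)) = -22/((u + 2)).
For u > 0 we have u + 2 > u, so |(8u - 6)/(u + 2) − 8| = 22/((u + 2)) < 22/(u) = 22/u.
Thus |(8u - 6)/(u + 2) − 8| < ε whenever u > 22/ε.
Take N = 22/ε. If u > N then |(8u - 6)/(u + 2) − 8| < 22/u < ε.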